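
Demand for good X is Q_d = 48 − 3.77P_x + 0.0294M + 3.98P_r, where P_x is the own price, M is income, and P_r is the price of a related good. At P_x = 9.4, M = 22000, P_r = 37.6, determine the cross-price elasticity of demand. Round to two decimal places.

0.18

Evaluating quantity at (P_x, M, P_r) gives Q_d = 48 − 3.77(9.4) + 0.0294(22000) + 3.98(37.6) = 48 − 35.438 + 646.8 + 149.648 = 809.01.
∂Q_d/∂P_r = +3.98, so E_xy = 3.98·(37.6/809.01) ≈ 0.18.
E_xy > 0: the goods are substitutes.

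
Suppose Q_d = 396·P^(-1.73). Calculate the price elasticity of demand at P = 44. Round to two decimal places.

-1.73

For a Cobb–Douglas (constant-elasticity) form Q_d = A·P^α·…, the elasticity with respect to P equals the exponent α at every point.
Here the exponent on P is -1.73, so the price elasticity of demand is -1.73.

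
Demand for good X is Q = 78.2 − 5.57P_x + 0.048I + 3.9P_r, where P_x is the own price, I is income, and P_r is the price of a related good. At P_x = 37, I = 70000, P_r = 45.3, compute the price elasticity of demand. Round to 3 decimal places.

-0.060

Evaluating quantity at (P_x, I, P_r) gives Q = 78.2 − 5.57(37) + 0.048(70000) + 3.9(45.3) = 78.2 − 206.09 + 3360 + 176.67 = 3408.78.
∂Q/∂P_x = −5.57, so E_p = (−5.57)·(37/3408.78) ≈ -0.060.
|E_p| < 1: demand is inelastic.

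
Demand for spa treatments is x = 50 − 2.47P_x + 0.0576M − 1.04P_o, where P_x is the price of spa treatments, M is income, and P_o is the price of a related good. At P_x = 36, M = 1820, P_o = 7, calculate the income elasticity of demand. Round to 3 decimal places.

Substituting, x = 50 − 2.47(36) + 0.0576(1820) − 1.04(7) = 50 − 88.92 + 104.832 − 7.28 = 58.632.
∂x/∂M = +0.0576, so E_I = 0.0576·(1820/58.632) ≈ 1.788.
E_I > 1: normal good (luxury).

1.788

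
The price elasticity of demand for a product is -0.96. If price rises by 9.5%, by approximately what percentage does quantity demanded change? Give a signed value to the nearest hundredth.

-9.12

%ΔQ ≈ E × %ΔP = (-0.96) × (9.5%) = -9.12%.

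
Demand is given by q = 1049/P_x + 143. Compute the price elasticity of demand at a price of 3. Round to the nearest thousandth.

At P_x = 3, q = 492.6667.
dq/dP_x = −1049/P_x² = −116.5556.
Point elasticity E = (dq/dP_x)·(P_x/q) = -116.5556 × 3/492.6667 ≈ -0.710.
|E| < 1, so demand is inelastic at this price.

-0.710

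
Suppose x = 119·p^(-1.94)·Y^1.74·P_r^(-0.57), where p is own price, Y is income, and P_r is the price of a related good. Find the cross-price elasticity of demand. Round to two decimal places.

-0.57

For a Cobb–Douglas (constant-elasticity) form x = A·P_r^α·…, the elasticity with respect to P_r equals the exponent α at every point.
Here the exponent on P_r is -0.57, so the cross-price elasticity of demand is -0.57.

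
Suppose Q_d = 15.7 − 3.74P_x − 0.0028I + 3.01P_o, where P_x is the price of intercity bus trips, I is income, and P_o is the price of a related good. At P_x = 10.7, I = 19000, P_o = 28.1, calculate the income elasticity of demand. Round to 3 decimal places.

-7.532

Q_d = 15.7 − 3.74(10.7) − 0.0028(19000) + 3.01(28.1) = 15.7 − 40.018 − 53.2 + 84.581 = 7.063.
∂Q_d/∂I = −0.0028, so E_I = -0.0028·(19000/7.063) ≈ -7.532.
E_I < 0: inferior good.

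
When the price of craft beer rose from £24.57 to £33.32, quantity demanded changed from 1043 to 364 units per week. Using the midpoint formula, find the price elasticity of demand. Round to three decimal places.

-3.193

%ΔQ = (364 − 1043)/[(1043 + 364)/2] = -679/703.5 ≈ -0.9652.
%Δp = (33.32 − 24.57)/[(24.57 + 33.32)/2] = 8.75/28.945 ≈ 0.3023.
Arc elasticity E = %ΔQ/%Δp ≈ -0.9652/0.3023 ≈ -3.193.
|E| > 1: demand is elastic over this range.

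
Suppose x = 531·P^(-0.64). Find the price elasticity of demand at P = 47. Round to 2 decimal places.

-0.64

For a Cobb–Douglas (constant-elasticity) form x = A·P^α·…, the elasticity with respect to P equals the exponent α at every point.
Here the exponent on P is -0.64, so the price elasticity of demand is -0.64.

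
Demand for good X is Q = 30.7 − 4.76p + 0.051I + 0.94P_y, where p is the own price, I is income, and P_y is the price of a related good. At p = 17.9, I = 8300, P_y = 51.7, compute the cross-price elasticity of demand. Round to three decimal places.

At the given point, Q = 30.7 − 4.76(17.9) + 0.051(8300) + 0.94(51.7) = 30.7 − 85.204 + 423.3 + 48.598 = 417.394.
∂Q/∂P_y = +0.94, so E_xy = 0.94·(51.7/417.394) ≈ 0.116.
E_xy > 0: the goods are substitutes.

0.116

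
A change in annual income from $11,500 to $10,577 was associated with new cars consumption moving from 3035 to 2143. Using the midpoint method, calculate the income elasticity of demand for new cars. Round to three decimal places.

4.120

%ΔQ = (2143 − 3035)/[(3035+2143)/2] = -892/2589 ≈ -0.3445.
%ΔI = (10,577 − 11,500)/[(11,500+10,577)/2] = -923/11038.5 ≈ -0.0836.
E_I = %ΔQ/%ΔI ≈ 4.120.
E_I > 1: normal good (luxury).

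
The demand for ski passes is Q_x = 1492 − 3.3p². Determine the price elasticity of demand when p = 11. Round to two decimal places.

At p = 11, Q_x = 1092.7.
dQ_x/dp = −2·3.3·p = −72.6.
Point elasticity E = (dQ_x/dp)·(p/Q_x) = -72.6 × 11/1092.7 ≈ -0.73.
|E| < 1, so demand is inelastic at this price.

-0.73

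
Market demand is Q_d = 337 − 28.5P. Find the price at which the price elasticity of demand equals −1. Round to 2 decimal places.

5.91

For linear demand Q_d = a − bP, E = −bP/(a − bP). |E| = 1 ⇒ bP = a − bP ⇒ P = a/(2b).
P = 337/(2·28.5) ≈ 5.91.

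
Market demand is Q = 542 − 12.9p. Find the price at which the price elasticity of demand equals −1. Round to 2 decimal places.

For linear demand Q = a − bp, E = −bp/(a − bp). |E| = 1 ⇒ bp = a − bp ⇒ p = a/(2b).
p = 542/(2·12.9) ≈ 21.01.

21.01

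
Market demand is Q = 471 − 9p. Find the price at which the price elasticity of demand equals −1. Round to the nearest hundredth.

For linear demand Q = a − bp, E = −bp/(a − bp). |E| = 1 ⇒ bp = a − bp ⇒ p = a/(2b).
p = 471/(2·9) ≈ 26.17.

26.17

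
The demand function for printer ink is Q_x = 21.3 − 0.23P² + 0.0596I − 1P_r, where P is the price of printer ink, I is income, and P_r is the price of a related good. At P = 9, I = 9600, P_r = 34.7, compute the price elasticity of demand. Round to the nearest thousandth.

-0.069

Q_x = 21.3 − 0.23(9)² + 0.0596(9600) − 1(34.7) = 21.3 − 18.63 + 572.16 − 34.7 = 540.13.
∂Q_x/∂P = −2·0.23·P = -4.14, so E_p = -4.14·(9/540.13) ≈ -0.069.
|E_p| < 1: demand is inelastic.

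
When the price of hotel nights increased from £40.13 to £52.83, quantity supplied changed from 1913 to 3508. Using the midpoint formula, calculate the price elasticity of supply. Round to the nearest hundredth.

2.15

%Δq = (3508 − 1913)/[(1913 + 3508)/2] = 1595/2710.5 ≈ 0.5885.
%Δp = (52.83 − 40.13)/[(40.13 + 52.83)/2] = 12.7/46.48 ≈ 0.2732.
Arc elasticity E = %Δq/%Δp ≈ 0.5885/0.2732 ≈ 2.15.
|E| > 1: supply is elastic over this range.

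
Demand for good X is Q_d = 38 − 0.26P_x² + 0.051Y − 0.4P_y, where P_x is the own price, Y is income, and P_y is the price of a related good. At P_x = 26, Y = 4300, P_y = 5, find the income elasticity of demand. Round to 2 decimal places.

2.76

Evaluating quantity at (P_x, Y, P_y) gives Q_d = 38 − 0.26(26)² + 0.051(4300) − 0.4(5) = 38 − 175.76 + 219.3 − 2 = 79.54.
∂Q_d/∂Y = +0.051, so E_I = 0.051·(4300/79.54) ≈ 2.76.
E_I > 1: normal good (luxury).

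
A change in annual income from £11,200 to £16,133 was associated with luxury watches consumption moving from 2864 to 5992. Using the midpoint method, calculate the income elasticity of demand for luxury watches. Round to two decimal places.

1.96

%ΔQ = (5992 − 2864)/[(2864+5992)/2] = 3128/4428 ≈ 0.7064.
%ΔI = (16,133 − 11,200)/[(11,200+16,133)/2] = 4933/13666.5 ≈ 0.3610.
E_I = %ΔQ/%ΔI ≈ 1.96.
E_I > 1: normal good (luxury).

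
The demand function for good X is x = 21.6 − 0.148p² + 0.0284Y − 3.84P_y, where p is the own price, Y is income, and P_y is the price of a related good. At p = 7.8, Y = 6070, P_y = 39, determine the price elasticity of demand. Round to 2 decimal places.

-0.51

At the given point, x = 21.6 − 0.148(7.8)² + 0.0284(6070) − 3.84(39) = 21.6 − 9.0043 + 172.388 − 149.76 = 35.2237.
∂x/∂p = −2·0.148·p = -2.3088, so E_p = -2.3088·(7.8/35.2237) ≈ -0.51.
|E_p| < 1: demand is inelastic.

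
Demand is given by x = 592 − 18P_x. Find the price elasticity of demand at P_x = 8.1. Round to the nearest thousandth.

-0.327

At P_x = 8.1, x = 446.2.
dx/dP_x = −18.
Point elasticity E = (dx/dP_x)·(P_x/x) = -18 × 8.1/446.2 ≈ -0.327.
|E| < 1, so demand is inelastic at this price.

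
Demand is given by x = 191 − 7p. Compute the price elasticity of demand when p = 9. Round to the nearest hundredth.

-0.49

At p = 9, x = 128.
dx/dp = −7.
Point elasticity E = (dx/dp)·(p/x) = -7 × 9/128 ≈ -0.49.
|E| < 1, so demand is inelastic at this price.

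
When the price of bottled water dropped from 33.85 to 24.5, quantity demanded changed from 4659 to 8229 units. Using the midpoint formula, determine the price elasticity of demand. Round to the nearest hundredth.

-1.73

%Δq = (8229 − 4659)/[(4659 + 8229)/2] = 3570/6444 ≈ 0.5540.
%ΔP = (24.5 − 33.85)/[(33.85 + 24.5)/2] = -9.35/29.175 ≈ -0.3205.
Arc elasticity E = %Δq/%ΔP ≈ 0.5540/-0.3205 ≈ -1.73.
|E| > 1: demand is elastic over this range.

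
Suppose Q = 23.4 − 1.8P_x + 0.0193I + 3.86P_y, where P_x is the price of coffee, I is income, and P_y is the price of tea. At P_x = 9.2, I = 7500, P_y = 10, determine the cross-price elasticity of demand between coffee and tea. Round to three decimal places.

Substituting, Q = 23.4 − 1.8(9.2) + 0.0193(7500) + 3.86(10) = 23.4 − 16.56 + 144.75 + 38.6 = 190.19.
∂Q/∂P_y = +3.86, so E_xy = 3.86·(10/190.19) ≈ 0.203.
E_xy > 0: the goods are substitutes.

0.203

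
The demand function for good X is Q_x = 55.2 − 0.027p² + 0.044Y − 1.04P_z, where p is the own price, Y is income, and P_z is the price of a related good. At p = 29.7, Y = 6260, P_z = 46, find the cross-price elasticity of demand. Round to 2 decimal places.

Evaluating quantity at (p, Y, P_z) gives Q_x = 55.2 − 0.027(29.7)² + 0.044(6260) − 1.04(46) = 55.2 − 23.8164 + 275.44 − 47.84 = 258.9836.
∂Q_x/∂P_z = −1.04, so E_xy = -1.04·(46/258.9836) ≈ -0.18.
E_xy < 0: the goods are complements.

-0.18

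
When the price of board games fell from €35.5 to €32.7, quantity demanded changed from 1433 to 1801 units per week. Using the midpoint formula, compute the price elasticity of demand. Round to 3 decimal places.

%ΔQ = (1801 − 1433)/[(1433 + 1801)/2] = 368/1617 ≈ 0.2276.
%Δp = (32.7 − 35.5)/[(35.5 + 32.7)/2] = -2.8/34.1 ≈ -0.0821.
Arc elasticity E = %ΔQ/%Δp ≈ 0.2276/-0.0821 ≈ -2.772.
|E| > 1: demand is elastic over this range.

-2.772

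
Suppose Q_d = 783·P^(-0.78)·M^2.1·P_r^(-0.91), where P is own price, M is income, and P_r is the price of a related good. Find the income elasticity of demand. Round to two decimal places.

For a Cobb–Douglas (constant-elasticity) form Q_d = A·M^α·…, the elasticity with respect to M equals the exponent α at every point.
Here the exponent on M is 2.1, so the income elasticity of demand is 2.10.

2.10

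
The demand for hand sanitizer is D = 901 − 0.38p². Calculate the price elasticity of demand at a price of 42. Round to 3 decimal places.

At p = 42, D = 230.68.
dD/dp = −2·0.38·p = −31.92.
Point elasticity E = (dD/dp)·(p/D) = -31.92 × 42/230.68 ≈ -5.812.
|E| > 1, so demand is elastic at this price.

-5.812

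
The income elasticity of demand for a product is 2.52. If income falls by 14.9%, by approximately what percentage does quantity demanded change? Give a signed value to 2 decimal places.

%ΔQ ≈ E × %ΔI = (2.52) × (-14.9%) ≈ -37.55%.

-37.55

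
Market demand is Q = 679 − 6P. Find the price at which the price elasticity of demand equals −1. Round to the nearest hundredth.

56.58

For linear demand Q = a − bP, E = −bP/(a − bP). |E| = 1 ⇒ bP = a − bP ⇒ P = a/(2b).
P = 679/(2·6) ≈ 56.58.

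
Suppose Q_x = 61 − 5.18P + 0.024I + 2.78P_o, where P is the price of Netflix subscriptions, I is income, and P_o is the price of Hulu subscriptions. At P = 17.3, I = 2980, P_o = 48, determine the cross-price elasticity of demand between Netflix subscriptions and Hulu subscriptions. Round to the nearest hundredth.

At the given point, Q_x = 61 − 5.18(17.3) + 0.024(2980) + 2.78(48) = 61 − 89.614 + 71.52 + 133.44 = 176.346.
∂Q_x/∂P_o = +2.78, so E_xy = 2.78·(48/176.346) ≈ 0.76.
E_xy > 0: the goods are substitutes.

0.76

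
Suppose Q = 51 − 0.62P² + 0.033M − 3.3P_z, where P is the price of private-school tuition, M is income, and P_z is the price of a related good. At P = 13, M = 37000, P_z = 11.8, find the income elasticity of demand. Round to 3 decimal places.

1.082

Q = 51 − 0.62(13)² + 0.033(37000) − 3.3(11.8) = 51 − 104.78 + 1221 − 38.94 = 1128.28.
∂Q/∂M = +0.033, so E_I = 0.033·(37000/1128.28) ≈ 1.082.
E_I > 1: normal good (luxury).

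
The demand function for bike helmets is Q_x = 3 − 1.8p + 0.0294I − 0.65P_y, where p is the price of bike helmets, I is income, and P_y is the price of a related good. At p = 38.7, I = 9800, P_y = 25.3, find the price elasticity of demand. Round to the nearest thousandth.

-0.340

At the given point, Q_x = 3 − 1.8(38.7) + 0.0294(9800) − 0.65(25.3) = 3 − 69.66 + 288.12 − 16.445 = 205.015.
∂Q_x/∂p = −1.8, so E_p = (−1.8)·(38.7/205.015) ≈ -0.340.
|E_p| < 1: demand is inelastic.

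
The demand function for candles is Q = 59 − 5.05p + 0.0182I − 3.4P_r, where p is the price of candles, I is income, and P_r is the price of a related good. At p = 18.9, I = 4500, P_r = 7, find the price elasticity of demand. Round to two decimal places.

-4.41

At the given point, Q = 59 − 5.05(18.9) + 0.0182(4500) − 3.4(7) = 59 − 95.445 + 81.9 − 23.8 = 21.655.
∂Q/∂p = −5.05, so E_p = (−5.05)·(18.9/21.655) ≈ -4.41.
|E_p| > 1: demand is elastic.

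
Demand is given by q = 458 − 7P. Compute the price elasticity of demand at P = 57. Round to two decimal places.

-6.76

At P = 57, q = 59.
dq/dP = −7.
Point elasticity E = (dq/dP)·(P/q) = -7 × 57/59 ≈ -6.76.
|E| > 1, so demand is elastic at this price.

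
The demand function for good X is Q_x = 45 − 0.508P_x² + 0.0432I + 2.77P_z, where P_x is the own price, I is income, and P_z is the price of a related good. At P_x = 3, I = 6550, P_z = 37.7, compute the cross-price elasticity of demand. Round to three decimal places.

Q_x = 45 − 0.508(3)² + 0.0432(6550) + 2.77(37.7) = 45 − 4.572 + 282.96 + 104.429 = 427.817.
∂Q_x/∂P_z = +2.77, so E_xy = 2.77·(37.7/427.817) ≈ 0.244.
E_xy > 0: the goods are substitutes.

0.244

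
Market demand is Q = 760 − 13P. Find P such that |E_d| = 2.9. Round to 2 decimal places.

43.47

Set −bP/(a − bP) = −2.9 ⇒ bP = 2.9(a − bP) ⇒ bP(1+2.9) = 2.9·a.
P = 2.9·760/(13·3.9) ≈ 43.47.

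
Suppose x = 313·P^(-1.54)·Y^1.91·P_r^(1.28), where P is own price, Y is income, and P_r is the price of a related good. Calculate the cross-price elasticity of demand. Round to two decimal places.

1.28

For a Cobb–Douglas (constant-elasticity) form x = A·P_r^α·…, the elasticity with respect to P_r equals the exponent α at every point.
Here the exponent on P_r is 1.28, so the cross-price elasticity of demand is 1.28.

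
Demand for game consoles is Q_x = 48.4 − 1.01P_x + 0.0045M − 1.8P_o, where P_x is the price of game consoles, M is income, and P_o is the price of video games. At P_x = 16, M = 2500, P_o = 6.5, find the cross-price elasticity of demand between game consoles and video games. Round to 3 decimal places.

-0.368

At the given point, Q_x = 48.4 − 1.01(16) + 0.0045(2500) − 1.8(6.5) = 48.4 − 16.16 + 11.25 − 11.7 = 31.79.
∂Q_x/∂P_o = −1.8, so E_xy = -1.8·(6.5/31.79) ≈ -0.368.
E_xy < 0: the goods are complements.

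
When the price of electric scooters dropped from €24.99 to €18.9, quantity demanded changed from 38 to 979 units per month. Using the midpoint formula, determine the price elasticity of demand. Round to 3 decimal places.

-6.668

%Δq = (979 − 38)/[(38 + 979)/2] = 941/508.5 ≈ 1.8505.
%Δp = (18.9 − 24.99)/[(24.99 + 18.9)/2] = -6.09/21.945 ≈ -0.2775.
Arc elasticity E = %Δq/%Δp ≈ 1.8505/-0.2775 ≈ -6.668.
|E| > 1: demand is elastic over this range.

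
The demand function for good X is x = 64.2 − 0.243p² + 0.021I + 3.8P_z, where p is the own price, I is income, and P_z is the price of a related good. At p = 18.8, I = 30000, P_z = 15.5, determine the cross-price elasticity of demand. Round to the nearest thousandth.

First evaluate x: 64.2 − 0.243(18.8)² + 0.021(30000) + 3.8(15.5) = 64.2 − 85.8859 + 630 + 58.9 = 667.2141.
∂x/∂P_z = +3.8, so E_xy = 3.8·(15.5/667.2141) ≈ 0.088.
E_xy > 0: the goods are substitutes.

0.088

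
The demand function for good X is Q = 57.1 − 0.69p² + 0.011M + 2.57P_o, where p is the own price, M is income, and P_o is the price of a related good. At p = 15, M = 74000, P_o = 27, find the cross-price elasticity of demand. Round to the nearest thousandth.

Substituting, Q = 57.1 − 0.69(15)² + 0.011(74000) + 2.57(27) = 57.1 − 155.25 + 814 + 69.39 = 785.24.
∂Q/∂P_o = +2.57, so E_xy = 2.57·(27/785.24) ≈ 0.088.
E_xy > 0: the goods are substitutes.

0.088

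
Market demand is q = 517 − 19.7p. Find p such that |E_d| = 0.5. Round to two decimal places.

8.75

Set −bp/(a − bp) = −0.5 ⇒ bp = 0.5(a − bp) ⇒ bp(1+0.5) = 0.5·a.
p = 0.5·517/(19.7·1.5) ≈ 8.75.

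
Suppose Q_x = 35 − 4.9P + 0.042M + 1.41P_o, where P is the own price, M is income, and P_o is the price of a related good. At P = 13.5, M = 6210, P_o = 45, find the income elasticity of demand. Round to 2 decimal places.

Q_x = 35 − 4.9(13.5) + 0.042(6210) + 1.41(45) = 35 − 66.15 + 260.82 + 63.45 = 293.12.
∂Q_x/∂M = +0.042, so E_I = 0.042·(6210/293.12) ≈ 0.89.
E_I ∈ (0,1): normal good (necessity).

0.89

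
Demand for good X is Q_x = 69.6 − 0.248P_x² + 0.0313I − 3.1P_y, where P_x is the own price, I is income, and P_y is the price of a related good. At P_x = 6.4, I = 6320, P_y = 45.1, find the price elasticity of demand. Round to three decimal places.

Evaluating quantity at (P_x, I, P_y) gives Q_x = 69.6 − 0.248(6.4)² + 0.0313(6320) − 3.1(45.1) = 69.6 − 10.1581 + 197.816 − 139.81 = 117.4479.
∂Q_x/∂P_x = −2·0.248·P_x = -3.1744, so E_p = -3.1744·(6.4/117.4479) ≈ -0.173.
|E_p| < 1: demand is inelastic.

-0.173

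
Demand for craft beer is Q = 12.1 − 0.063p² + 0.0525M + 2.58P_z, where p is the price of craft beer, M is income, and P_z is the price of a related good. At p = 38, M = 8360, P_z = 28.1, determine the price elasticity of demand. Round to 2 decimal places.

-0.42

Evaluating quantity at (p, M, P_z) gives Q = 12.1 − 0.063(38)² + 0.0525(8360) + 2.58(28.1) = 12.1 − 90.972 + 438.9 + 72.498 = 432.526.
∂Q/∂p = −2·0.063·p = -4.788, so E_p = -4.788·(38/432.526) ≈ -0.42.
|E_p| < 1: demand is inelastic.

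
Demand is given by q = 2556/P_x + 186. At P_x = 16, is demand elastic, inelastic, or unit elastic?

At P_x = 16, q = 345.75.
dq/dP_x = −2556/P_x² = −9.9844.
Point elasticity E = (dq/dP_x)·(P_x/q) = -9.9844 × 16/345.75 ≈ -0.462.
|E| ≈ 0.462 < 1, so demand is inelastic.

inelastic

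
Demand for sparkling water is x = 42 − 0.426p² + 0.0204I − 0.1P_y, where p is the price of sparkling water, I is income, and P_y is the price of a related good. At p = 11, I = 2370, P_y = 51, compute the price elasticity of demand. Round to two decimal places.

At the given point, x = 42 − 0.426(11)² + 0.0204(2370) − 0.1(51) = 42 − 51.546 + 48.348 − 5.1 = 33.702.
∂x/∂p = −2·0.426·p = -9.372, so E_p = -9.372·(11/33.702) ≈ -3.06.
|E_p| > 1: demand is elastic.

-3.06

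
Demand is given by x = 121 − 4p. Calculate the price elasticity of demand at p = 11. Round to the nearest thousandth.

-0.571

At p = 11, x = 77.
dx/dp = −4.
Point elasticity E = (dx/dp)·(p/x) = -4 × 11/77 ≈ -0.571.
|E| < 1, so demand is inelastic at this price.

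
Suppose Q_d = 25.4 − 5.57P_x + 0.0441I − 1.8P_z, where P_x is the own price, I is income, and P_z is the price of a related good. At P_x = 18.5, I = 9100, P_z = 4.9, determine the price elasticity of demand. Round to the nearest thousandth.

Evaluating quantity at (P_x, I, P_z) gives Q_d = 25.4 − 5.57(18.5) + 0.0441(9100) − 1.8(4.9) = 25.4 − 103.045 + 401.31 − 8.82 = 314.845.
∂Q_d/∂P_x = −5.57, so E_p = (−5.57)·(18.5/314.845) ≈ -0.327.
|E_p| < 1: demand is inelastic.

-0.327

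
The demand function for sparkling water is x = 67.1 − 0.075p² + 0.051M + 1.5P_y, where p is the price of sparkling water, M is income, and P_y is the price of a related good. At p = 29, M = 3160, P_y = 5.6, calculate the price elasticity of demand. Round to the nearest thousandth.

Evaluating quantity at (p, M, P_y) gives x = 67.1 − 0.075(29)² + 0.051(3160) + 1.5(5.6) = 67.1 − 63.075 + 161.16 + 8.4 = 173.585.
∂x/∂p = −2·0.075·p = -4.35, so E_p = -4.35·(29/173.585) ≈ -0.727.
|E_p| < 1: demand is inelastic.

-0.727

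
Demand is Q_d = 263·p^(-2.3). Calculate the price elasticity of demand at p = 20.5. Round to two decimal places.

For a Cobb–Douglas (constant-elasticity) form Q_d = A·p^α·…, the elasticity with respect to p equals the exponent α at every point.
Here the exponent on p is -2.3, so the price elasticity of demand is -2.30.

-2.30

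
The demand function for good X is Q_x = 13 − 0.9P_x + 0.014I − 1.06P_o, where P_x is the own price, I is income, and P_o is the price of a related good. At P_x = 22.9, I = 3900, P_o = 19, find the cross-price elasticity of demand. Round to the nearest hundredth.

-0.75

Substituting, Q_x = 13 − 0.9(22.9) + 0.014(3900) − 1.06(19) = 13 − 20.61 + 54.6 − 20.14 = 26.85.
∂Q_x/∂P_o = −1.06, so E_xy = -1.06·(19/26.85) ≈ -0.75.
E_xy < 0: the goods are complements.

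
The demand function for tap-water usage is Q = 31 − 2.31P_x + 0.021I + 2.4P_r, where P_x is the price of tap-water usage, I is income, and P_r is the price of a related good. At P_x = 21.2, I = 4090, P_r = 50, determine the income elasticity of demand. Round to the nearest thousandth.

Q = 31 − 2.31(21.2) + 0.021(4090) + 2.4(50) = 31 − 48.972 + 85.89 + 120 = 187.918.
∂Q/∂I = +0.021, so E_I = 0.021·(4090/187.918) ≈ 0.457.
E_I ∈ (0,1): normal good (necessity).

0.457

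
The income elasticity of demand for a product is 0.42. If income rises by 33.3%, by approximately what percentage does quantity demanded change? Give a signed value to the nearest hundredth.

%ΔQ ≈ E × %ΔI = (0.42) × (33.3%) ≈ 13.99%.

13.99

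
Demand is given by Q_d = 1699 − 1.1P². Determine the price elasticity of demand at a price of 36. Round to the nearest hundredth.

At P = 36, Q_d = 273.4.
dQ_d/dP = −2·1.1·P = −79.2.
Point elasticity E = (dQ_d/dP)·(P/Q_d) = -79.2 × 36/273.4 ≈ -10.43.
|E| > 1, so demand is elastic at this price.

-10.43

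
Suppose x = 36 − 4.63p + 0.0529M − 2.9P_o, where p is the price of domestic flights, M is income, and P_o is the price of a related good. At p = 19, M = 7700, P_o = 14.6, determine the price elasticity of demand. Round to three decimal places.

Evaluating quantity at (p, M, P_o) gives x = 36 − 4.63(19) + 0.0529(7700) − 2.9(14.6) = 36 − 87.97 + 407.33 − 42.34 = 313.02.
∂x/∂p = −4.63, so E_p = (−4.63)·(19/313.02) ≈ -0.281.
|E_p| < 1: demand is inelastic.

-0.281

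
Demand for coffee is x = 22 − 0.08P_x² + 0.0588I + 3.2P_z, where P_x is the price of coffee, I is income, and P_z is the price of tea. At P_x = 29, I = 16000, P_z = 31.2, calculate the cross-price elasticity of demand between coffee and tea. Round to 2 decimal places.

0.10

x = 22 − 0.08(29)² + 0.0588(16000) + 3.2(31.2) = 22 − 67.28 + 940.8 + 99.84 = 995.36.
∂x/∂P_z = +3.2, so E_xy = 3.2·(31.2/995.36) ≈ 0.10.
E_xy > 0: the goods are substitutes.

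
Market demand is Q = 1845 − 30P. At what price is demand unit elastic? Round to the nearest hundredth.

30.75

For linear demand Q = a − bP, E = −bP/(a − bP). |E| = 1 ⇒ bP = a − bP ⇒ P = a/(2b).
P = 1845/(2·30) = 30.75.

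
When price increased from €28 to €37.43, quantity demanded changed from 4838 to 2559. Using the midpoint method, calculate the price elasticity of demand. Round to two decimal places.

-2.14

%ΔQ = (2559 − 4838)/[(4838 + 2559)/2] = -2279/3698.5 ≈ -0.6162.
%Δp = (37.43 − 28)/[(28 + 37.43)/2] = 9.43/32.715 ≈ 0.2882.
Arc elasticity E = %ΔQ/%Δp ≈ -0.6162/0.2882 ≈ -2.14.
|E| > 1: demand is elastic over this range.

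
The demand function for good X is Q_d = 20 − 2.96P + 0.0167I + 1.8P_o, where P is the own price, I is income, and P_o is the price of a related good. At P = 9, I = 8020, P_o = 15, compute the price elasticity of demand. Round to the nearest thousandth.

Evaluating quantity at (P, I, P_o) gives Q_d = 20 − 2.96(9) + 0.0167(8020) + 1.8(15) = 20 − 26.64 + 133.934 + 27 = 154.294.
∂Q_d/∂P = −2.96, so E_p = (−2.96)·(9/154.294) ≈ -0.173.
|E_p| < 1: demand is inelastic.

-0.173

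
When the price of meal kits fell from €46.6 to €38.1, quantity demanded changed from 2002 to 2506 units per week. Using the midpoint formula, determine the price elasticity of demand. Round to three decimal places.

%ΔQ = (2506 − 2002)/[(2002 + 2506)/2] = 504/2254 ≈ 0.2236.
%Δp = (38.1 − 46.6)/[(46.6 + 38.1)/2] = -8.5/42.35 ≈ -0.2007.
Arc elasticity E = %ΔQ/%Δp ≈ 0.2236/-0.2007 ≈ -1.114.
|E| > 1: demand is elastic over this range.

-1.114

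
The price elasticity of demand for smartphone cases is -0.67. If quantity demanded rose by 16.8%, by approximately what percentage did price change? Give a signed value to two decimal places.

%ΔQ ≈ E × %ΔP ⇒ %ΔP = %ΔQ / E = (16.8%)/(-0.67) ≈ -25.07%.

-25.07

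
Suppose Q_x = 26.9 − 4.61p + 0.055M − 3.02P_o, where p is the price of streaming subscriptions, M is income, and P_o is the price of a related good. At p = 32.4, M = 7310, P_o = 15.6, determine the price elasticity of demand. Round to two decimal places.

Substituting, Q_x = 26.9 − 4.61(32.4) + 0.055(7310) − 3.02(15.6) = 26.9 − 149.364 + 402.05 − 47.112 = 232.474.
∂Q_x/∂p = −4.61, so E_p = (−4.61)·(32.4/232.474) ≈ -0.64.
|E_p| < 1: demand is inelastic.

-0.64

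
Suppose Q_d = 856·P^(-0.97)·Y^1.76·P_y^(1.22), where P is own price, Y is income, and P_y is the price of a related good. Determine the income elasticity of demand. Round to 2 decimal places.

For a Cobb–Douglas (constant-elasticity) form Q_d = A·Y^α·…, the elasticity with respect to Y equals the exponent α at every point.
Here the exponent on Y is 1.76, so the income elasticity of demand is 1.76.

1.76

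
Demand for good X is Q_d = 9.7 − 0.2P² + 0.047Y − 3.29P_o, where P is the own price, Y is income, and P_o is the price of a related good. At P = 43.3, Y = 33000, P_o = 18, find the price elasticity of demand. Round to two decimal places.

First evaluate Q_d: 9.7 − 0.2(43.3)² + 0.047(33000) − 3.29(18) = 9.7 − 374.978 + 1551 − 59.22 = 1126.502.
∂Q_d/∂P = −2·0.2·P = -17.32, so E_p = -17.32·(43.3/1126.502) ≈ -0.67.
|E_p| < 1: demand is inelastic.

-0.67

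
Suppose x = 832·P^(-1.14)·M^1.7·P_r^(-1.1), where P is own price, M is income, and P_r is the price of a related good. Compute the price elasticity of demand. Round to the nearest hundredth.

-1.14

For a Cobb–Douglas (constant-elasticity) form x = A·P^α·…, the elasticity with respect to P equals the exponent α at every point.
Here the exponent on P is -1.14, so the price elasticity of demand is -1.14.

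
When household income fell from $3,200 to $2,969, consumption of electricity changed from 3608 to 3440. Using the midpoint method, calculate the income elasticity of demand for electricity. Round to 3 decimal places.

0.637

%ΔQ = (3440 − 3608)/[(3608+3440)/2] = -168/3524 ≈ -0.0477.
%ΔM = (2,969 − 3,200)/[(3,200+2,969)/2] = -231/3084.5 ≈ -0.0749.
E_I = %ΔQ/%ΔM ≈ 0.637.
E_I ∈ (0,1): normal good (necessity).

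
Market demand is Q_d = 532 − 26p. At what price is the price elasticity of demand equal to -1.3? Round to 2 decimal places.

Set −bp/(a − bp) = −1.3 ⇒ bp = 1.3(a − bp) ⇒ bp(1+1.3) = 1.3·a.
p = 1.3·532/(26·2.3) ≈ 11.57.

11.57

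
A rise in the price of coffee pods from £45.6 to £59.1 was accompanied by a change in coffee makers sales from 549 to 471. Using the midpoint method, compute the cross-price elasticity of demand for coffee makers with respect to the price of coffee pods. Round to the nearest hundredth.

-0.59

%ΔQ_x = (471 − 549)/[(549+471)/2] = -78/510 ≈ -0.1529.
%ΔP_y = (59.1 − 45.6)/[(45.6+59.1)/2] ≈ 0.2579.
E_xy = -0.1529/0.2579 ≈ -0.59.
E_xy < 0, so coffee makers and coffee pods are complements.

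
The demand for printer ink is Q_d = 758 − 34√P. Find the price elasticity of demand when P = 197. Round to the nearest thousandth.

At P = 197, Q_d = 280.7873.
dQ_d/dP = −34/(2√P) = −34/(2·14.0357).
Point elasticity E = (dQ_d/dP)·(P/Q_d) = -1.2112 × 197/280.7873 ≈ -0.850.
|E| < 1, so demand is inelastic at this price.

-0.850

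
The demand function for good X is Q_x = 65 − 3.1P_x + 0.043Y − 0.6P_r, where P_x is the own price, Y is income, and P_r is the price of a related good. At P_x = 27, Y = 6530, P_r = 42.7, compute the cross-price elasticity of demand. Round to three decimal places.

First evaluate Q_x: 65 − 3.1(27) + 0.043(6530) − 0.6(42.7) = 65 − 83.7 + 280.79 − 25.62 = 236.47.
∂Q_x/∂P_r = −0.6, so E_xy = -0.6·(42.7/236.47) ≈ -0.108.
E_xy < 0: the goods are complements.

-0.108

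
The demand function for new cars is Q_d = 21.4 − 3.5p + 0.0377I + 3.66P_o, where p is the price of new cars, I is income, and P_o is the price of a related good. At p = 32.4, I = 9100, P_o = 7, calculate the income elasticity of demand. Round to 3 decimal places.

First evaluate Q_d: 21.4 − 3.5(32.4) + 0.0377(9100) + 3.66(7) = 21.4 − 113.4 + 343.07 + 25.62 = 276.69.
∂Q_d/∂I = +0.0377, so E_I = 0.0377·(9100/276.69) ≈ 1.240.
E_I > 1: normal good (luxury).

1.240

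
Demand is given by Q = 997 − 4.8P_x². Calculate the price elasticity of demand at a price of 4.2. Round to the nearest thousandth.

-0.186

At P_x = 4.2, Q = 912.328.
dQ/dP_x = −2·4.8·P_x = −40.32.
Point elasticity E = (dQ/dP_x)·(P_x/Q) = -40.32 × 4.2/912.328 ≈ -0.186.
|E| < 1, so demand is inelastic at this price.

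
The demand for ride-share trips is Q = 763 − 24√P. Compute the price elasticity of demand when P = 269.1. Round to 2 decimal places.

-0.53

At P = 269.1, Q = 369.2976.
dQ/dP = −24/(2√P) = −24/(2·16.4043).
Point elasticity E = (dQ/dP)·(P/Q) = -0.7315 × 269.1/369.2976 ≈ -0.53.
|E| < 1, so demand is inelastic at this price.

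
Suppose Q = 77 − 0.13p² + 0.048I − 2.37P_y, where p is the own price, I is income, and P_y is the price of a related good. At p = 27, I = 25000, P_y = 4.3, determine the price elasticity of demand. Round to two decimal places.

-0.16

First evaluate Q: 77 − 0.13(27)² + 0.048(25000) − 2.37(4.3) = 77 − 94.77 + 1200 − 10.191 = 1172.039.
∂Q/∂p = −2·0.13·p = -7.02, so E_p = -7.02·(27/1172.039) ≈ -0.16.
|E_p| < 1: demand is inelastic.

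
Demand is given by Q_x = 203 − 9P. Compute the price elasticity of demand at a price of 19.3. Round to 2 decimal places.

-5.93

At P = 19.3, Q_x = 29.3.
dQ_x/dP = −9.
Point elasticity E = (dQ_x/dP)·(P/Q_x) = -9 × 19.3/29.3 ≈ -5.93.
|E| > 1, so demand is elastic at this price.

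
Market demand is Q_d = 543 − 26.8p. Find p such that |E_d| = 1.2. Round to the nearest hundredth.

Set −bp/(a − bp) = −1.2 ⇒ bp = 1.2(a − bp) ⇒ bp(1+1.2) = 1.2·a.
p = 1.2·543/(26.8·2.2) ≈ 11.05.

11.05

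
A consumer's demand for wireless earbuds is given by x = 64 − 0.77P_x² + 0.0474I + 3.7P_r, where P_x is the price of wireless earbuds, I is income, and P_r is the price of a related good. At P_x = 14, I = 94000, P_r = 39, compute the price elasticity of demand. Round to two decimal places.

-0.07

Evaluating quantity at (P_x, I, P_r) gives x = 64 − 0.77(14)² + 0.0474(94000) + 3.7(39) = 64 − 150.92 + 4455.6 + 144.3 = 4512.98.
∂x/∂P_x = −2·0.77·P_x = -21.56, so E_p = -21.56·(14/4512.98) ≈ -0.07.
|E_p| < 1: demand is inelastic.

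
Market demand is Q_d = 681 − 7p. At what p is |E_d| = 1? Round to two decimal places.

48.64

For linear demand Q_d = a − bp, E = −bp/(a − bp). |E| = 1 ⇒ bp = a − bp ⇒ p = a/(2b).
p = 681/(2·7) ≈ 48.64.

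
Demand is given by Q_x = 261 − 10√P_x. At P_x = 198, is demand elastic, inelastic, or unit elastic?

At P_x = 198, Q_x = 120.2875.
dQ_x/dP_x = −10/(2√P_x) = −10/(2·14.0712).
Point elasticity E = (dQ_x/dP_x)·(P_x/Q_x) = -0.3553 × 198/120.2875 ≈ -0.585.
|E| ≈ 0.585 < 1, so demand is inelastic.

inelastic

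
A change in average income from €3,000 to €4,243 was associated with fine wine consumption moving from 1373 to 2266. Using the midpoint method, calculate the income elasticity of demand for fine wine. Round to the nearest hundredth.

1.43

%ΔQ = (2266 − 1373)/[(1373+2266)/2] = 893/1819.5 ≈ 0.4908.
%ΔY = (4,243 − 3,000)/[(3,000+4,243)/2] = 1243/3621.5 ≈ 0.3432.
E_I = %ΔQ/%ΔY ≈ 1.43.
E_I > 1: normal good (luxury).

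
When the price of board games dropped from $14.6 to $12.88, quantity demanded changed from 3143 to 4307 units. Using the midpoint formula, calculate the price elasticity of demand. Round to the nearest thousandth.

%Δq = (4307 − 3143)/[(3143 + 4307)/2] = 1164/3725 ≈ 0.3125.
%Δp = (12.88 − 14.6)/[(14.6 + 12.88)/2] = -1.72/13.74 ≈ -0.1252.
Arc elasticity E = %Δq/%Δp ≈ 0.3125/-0.1252 ≈ -2.496.
|E| > 1: demand is elastic over this range.

-2.496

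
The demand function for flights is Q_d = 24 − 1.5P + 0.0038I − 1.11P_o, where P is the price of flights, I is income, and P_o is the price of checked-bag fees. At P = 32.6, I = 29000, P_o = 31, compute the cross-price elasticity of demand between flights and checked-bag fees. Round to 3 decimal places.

-0.676

Evaluating quantity at (P, I, P_o) gives Q_d = 24 − 1.5(32.6) + 0.0038(29000) − 1.11(31) = 24 − 48.9 + 110.2 − 34.41 = 50.89.
∂Q_d/∂P_o = −1.11, so E_xy = -1.11·(31/50.89) ≈ -0.676.
E_xy < 0: the goods are complements.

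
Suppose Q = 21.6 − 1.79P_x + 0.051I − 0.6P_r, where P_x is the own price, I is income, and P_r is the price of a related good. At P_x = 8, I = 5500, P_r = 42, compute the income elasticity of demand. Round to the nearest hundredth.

Substituting, Q = 21.6 − 1.79(8) + 0.051(5500) − 0.6(42) = 21.6 − 14.32 + 280.5 − 25.2 = 262.58.
∂Q/∂I = +0.051, so E_I = 0.051·(5500/262.58) ≈ 1.07.
E_I > 1: normal good (luxury).

1.07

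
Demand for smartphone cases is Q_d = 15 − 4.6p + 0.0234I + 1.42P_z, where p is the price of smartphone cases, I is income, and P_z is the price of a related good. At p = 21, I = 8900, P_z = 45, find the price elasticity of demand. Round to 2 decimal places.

-0.51

Q_d = 15 − 4.6(21) + 0.0234(8900) + 1.42(45) = 15 − 96.6 + 208.26 + 63.9 = 190.56.
∂Q_d/∂p = −4.6, so E_p = (−4.6)·(21/190.56) ≈ -0.51.
|E_p| < 1: demand is inelastic.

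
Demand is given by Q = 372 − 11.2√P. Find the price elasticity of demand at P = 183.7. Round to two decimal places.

-0.34

At P = 183.7, Q = 220.1997.
dQ/dP = −11.2/(2√P) = −11.2/(2·13.5536).
Point elasticity E = (dQ/dP)·(P/Q) = -0.4132 × 183.7/220.1997 ≈ -0.34.
|E| < 1, so demand is inelastic at this price.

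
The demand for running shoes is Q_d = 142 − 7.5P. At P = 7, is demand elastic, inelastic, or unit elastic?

At P = 7, Q_d = 89.5.
dQ_d/dP = −7.5.
Point elasticity E = (dQ_d/dP)·(P/Q_d) = -7.5 × 7/89.5 ≈ -0.587.
|E| ≈ 0.587 < 1, so demand is inelastic.

inelastic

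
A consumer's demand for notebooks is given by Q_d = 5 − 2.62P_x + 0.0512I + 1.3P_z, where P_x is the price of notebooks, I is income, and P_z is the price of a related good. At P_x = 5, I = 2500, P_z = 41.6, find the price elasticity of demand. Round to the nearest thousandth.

At the given point, Q_d = 5 − 2.62(5) + 0.0512(2500) + 1.3(41.6) = 5 − 13.1 + 128 + 54.08 = 173.98.
∂Q_d/∂P_x = −2.62, so E_p = (−2.62)·(5/173.98) ≈ -0.075.
|E_p| < 1: demand is inelastic.

-0.075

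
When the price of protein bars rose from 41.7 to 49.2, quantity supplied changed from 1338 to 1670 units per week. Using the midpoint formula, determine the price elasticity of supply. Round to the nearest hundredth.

1.34

%ΔQ = (1670 − 1338)/[(1338 + 1670)/2] = 332/1504 ≈ 0.2207.
%Δp = (49.2 − 41.7)/[(41.7 + 49.2)/2] = 7.5/45.45 ≈ 0.1650.
Arc elasticity E = %ΔQ/%Δp ≈ 0.2207/0.1650 ≈ 1.34.
|E| > 1: supply is elastic over this range.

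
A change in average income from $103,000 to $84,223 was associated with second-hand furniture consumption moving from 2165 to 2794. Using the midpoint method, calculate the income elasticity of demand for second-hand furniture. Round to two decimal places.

-1.26

%ΔQ = (2794 − 2165)/[(2165+2794)/2] = 629/2479.5 ≈ 0.2537.
%ΔI = (84,223 − 103,000)/[(103,000+84,223)/2] = -18777/93611.5 ≈ -0.2006.
E_I = %ΔQ/%ΔI ≈ -1.26.
E_I < 0: inferior good.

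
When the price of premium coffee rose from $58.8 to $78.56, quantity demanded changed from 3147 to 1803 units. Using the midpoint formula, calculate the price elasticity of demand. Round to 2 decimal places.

-1.89

%ΔQ = (1803 − 3147)/[(3147 + 1803)/2] = -1344/2475 ≈ -0.5430.
%Δp = (78.56 − 58.8)/[(58.8 + 78.56)/2] = 19.76/68.68 ≈ 0.2877.
Arc elasticity E = %ΔQ/%Δp ≈ -0.5430/0.2877 ≈ -1.89.
|E| > 1: demand is elastic over this range.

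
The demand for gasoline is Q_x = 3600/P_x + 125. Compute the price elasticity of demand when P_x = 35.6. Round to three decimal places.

At P_x = 35.6, Q_x = 226.1236.
dQ_x/dP_x = −3600/P_x² = −2.8406.
Point elasticity E = (dQ_x/dP_x)·(P_x/Q_x) = -2.8406 × 35.6/226.1236 ≈ -0.447.
|E| < 1, so demand is inelastic at this price.

-0.447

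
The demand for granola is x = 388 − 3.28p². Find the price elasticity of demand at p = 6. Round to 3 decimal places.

At p = 6, x = 269.92.
dx/dp = −2·3.28·p = −39.36.
Point elasticity E = (dx/dp)·(p/x) = -39.36 × 6/269.92 ≈ -0.875.
|E| < 1, so demand is inelastic at this price.

-0.875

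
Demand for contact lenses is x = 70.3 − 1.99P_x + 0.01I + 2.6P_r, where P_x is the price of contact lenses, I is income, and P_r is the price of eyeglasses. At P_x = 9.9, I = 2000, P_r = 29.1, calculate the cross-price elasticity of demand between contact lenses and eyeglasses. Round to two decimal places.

Substituting, x = 70.3 − 1.99(9.9) + 0.01(2000) + 2.6(29.1) = 70.3 − 19.701 + 20 + 75.66 = 146.259.
∂x/∂P_r = +2.6, so E_xy = 2.6·(29.1/146.259) ≈ 0.52.
E_xy > 0: the goods are substitutes.

0.52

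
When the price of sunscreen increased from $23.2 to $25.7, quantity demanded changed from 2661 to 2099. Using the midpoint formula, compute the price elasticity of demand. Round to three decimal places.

-2.309

%Δq = (2099 − 2661)/[(2661 + 2099)/2] = -562/2380 ≈ -0.2361.
%ΔP = (25.7 − 23.2)/[(23.2 + 25.7)/2] = 2.5/24.45 ≈ 0.1022.
Arc elasticity E = %Δq/%ΔP ≈ -0.2361/0.1022 ≈ -2.309.
|E| > 1: demand is elastic over this range.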